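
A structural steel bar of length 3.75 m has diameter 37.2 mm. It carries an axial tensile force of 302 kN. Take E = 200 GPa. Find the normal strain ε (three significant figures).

A = 1087 mm².
σ = N/A = 277.9 MPa; ε = σ/E = 277.9/200000 = 1.389e-03.

0.00139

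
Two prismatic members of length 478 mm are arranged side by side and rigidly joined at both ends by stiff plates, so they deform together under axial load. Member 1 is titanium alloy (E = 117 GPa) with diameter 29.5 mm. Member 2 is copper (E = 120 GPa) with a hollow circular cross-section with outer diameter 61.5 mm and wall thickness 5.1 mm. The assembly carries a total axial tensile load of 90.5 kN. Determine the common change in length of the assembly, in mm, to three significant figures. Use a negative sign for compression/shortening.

0.230 mm

A_1 = 683.5 mm².
A_2 = 903.6 mm².
Equal strain + equilibrium ⇒ each member carries load in proportion to AE: A₁E₁ = 79970000 N, A₂E₂ = 108400000 N, ΣAE = 188400000 N.
δ = PL/ΣAE = 90500·478/188400000 = 0.2296 mm.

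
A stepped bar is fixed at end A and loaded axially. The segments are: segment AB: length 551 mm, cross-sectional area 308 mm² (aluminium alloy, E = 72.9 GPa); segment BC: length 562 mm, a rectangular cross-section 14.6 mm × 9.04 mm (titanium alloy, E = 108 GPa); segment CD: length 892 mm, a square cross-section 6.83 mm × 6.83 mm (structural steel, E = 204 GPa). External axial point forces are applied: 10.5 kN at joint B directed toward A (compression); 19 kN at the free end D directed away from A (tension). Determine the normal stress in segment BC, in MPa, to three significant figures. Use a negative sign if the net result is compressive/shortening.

Internal axial forces (sectioning from the free end, tension +): N_CD = 19 kN, N_BC = 19 kN, N_AB = 8.5 kN.
A_BC = 132 mm².
σ_BC = N_BC/A_BC = 19000/132 = 144 MPa.

144 MPa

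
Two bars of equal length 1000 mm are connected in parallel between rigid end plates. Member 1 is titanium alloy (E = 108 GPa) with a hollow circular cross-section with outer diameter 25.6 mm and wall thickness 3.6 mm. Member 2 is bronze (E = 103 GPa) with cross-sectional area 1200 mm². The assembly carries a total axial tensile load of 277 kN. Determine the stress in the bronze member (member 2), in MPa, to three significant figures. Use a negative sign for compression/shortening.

190 MPa

A_1 = 248.8 mm².
Equal strain + equilibrium ⇒ each member carries load in proportion to AE: A₁E₁ = 26870000 N, A₂E₂ = 123600000 N, ΣAE = 150500000 N.
σ₂ = P·E₂/ΣAE = 277000·103000/150500000 = 189.6 MPa.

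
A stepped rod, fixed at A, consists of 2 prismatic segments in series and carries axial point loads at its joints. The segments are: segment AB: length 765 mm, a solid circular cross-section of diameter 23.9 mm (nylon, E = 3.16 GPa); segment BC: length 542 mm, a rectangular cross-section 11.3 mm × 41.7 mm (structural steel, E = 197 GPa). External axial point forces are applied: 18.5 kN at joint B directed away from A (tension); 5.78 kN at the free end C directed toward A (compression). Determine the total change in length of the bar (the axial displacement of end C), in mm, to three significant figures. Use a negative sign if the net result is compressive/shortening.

6.83 mm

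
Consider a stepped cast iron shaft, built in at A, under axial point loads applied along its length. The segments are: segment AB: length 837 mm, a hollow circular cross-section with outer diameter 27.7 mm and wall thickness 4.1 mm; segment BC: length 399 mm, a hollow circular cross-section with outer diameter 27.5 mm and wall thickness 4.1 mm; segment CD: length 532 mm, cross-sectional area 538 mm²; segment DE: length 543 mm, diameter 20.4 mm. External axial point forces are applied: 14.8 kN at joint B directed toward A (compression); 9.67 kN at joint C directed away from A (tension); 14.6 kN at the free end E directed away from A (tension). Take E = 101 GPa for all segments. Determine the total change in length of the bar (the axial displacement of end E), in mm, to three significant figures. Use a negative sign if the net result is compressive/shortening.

Internal axial forces (sectioning from the free end, tension +): N_DE = 14.6 kN, N_CD = 14.6 kN, N_BC = 24.27 kN, N_AB = 9.47 kN.
A_AB = 304 mm².
A_BC = 301.4 mm².
A_DE = 326.9 mm².
δ_AB = 9470·837/(304·101000) = 0.2582 mm
δ_BC = 24270·399/(301.4·101000) = 0.3181 mm
δ_CD = 14600·532/(538·101000) = 0.1429 mm
δ_DE = 14600·543/(326.9·101000) = 0.2401 mm
δ = Σδ_i = 0.9594 mm.

0.959 mm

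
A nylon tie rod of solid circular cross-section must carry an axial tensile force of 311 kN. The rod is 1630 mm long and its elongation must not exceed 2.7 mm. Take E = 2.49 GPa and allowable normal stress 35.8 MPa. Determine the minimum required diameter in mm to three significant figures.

Required area A ≥ P/σ_allow = 311000/35.8 = 8687 mm².
For a solid circular section, d ≥ √(4A/π) = 105.2 mm.
Elongation limit: A ≥ PL/(Eδ_allow) = 311000·1630/(2490·2.7) = 75400 mm² ⇒ d ≥ 309.8 mm.
The elongation limit governs.

310 mm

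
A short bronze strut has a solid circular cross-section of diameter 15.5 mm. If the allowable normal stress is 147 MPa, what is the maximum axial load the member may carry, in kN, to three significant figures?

A = 188.7 mm².
P_max = σ_allow · A = 147 · 188.7 = 27740 N = 27.74 kN.

27.7 kN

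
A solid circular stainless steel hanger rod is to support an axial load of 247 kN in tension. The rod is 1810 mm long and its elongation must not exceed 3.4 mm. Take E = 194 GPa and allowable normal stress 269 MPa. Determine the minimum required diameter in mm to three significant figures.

Required area A ≥ P/σ_allow = 247000/269 = 918.2 mm².
For a solid circular section, d ≥ √(4A/π) = 34.19 mm.
Elongation limit: A ≥ PL/(Eδ_allow) = 247000·1810/(194000·3.4) = 677.8 mm² ⇒ d ≥ 29.38 mm.
The stress limit governs.

34.2 mm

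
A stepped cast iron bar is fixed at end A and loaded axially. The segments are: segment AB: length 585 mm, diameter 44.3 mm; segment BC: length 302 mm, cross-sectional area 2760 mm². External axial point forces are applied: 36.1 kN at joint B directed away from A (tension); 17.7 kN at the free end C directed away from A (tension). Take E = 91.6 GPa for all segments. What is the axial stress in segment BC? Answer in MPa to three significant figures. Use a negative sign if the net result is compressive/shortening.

6.41 MPa

Internal axial forces (sectioning from the free end, tension +): N_BC = 17.7 kN, N_AB = 53.8 kN.
σ_BC = N_BC/A_BC = 17700/2760 = 6.413 MPa.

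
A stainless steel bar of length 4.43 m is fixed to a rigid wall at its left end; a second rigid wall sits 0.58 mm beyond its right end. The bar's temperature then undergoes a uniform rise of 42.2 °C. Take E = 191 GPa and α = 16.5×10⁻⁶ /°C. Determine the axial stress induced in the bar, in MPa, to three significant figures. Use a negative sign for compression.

Free thermal expansion αLΔT = 16.5e-6 · 4430 · 42.2 = 3.085 mm.
The walls engage after the gap closes; constrained expansion = 3.085 − 0.58 = 2.505 mm.
The walls impose strain ε = −(2.505)/4430 = -5.6537e-04; σ = Eε = 191000 · -5.6537e-04 = -108 MPa.

-108 MPa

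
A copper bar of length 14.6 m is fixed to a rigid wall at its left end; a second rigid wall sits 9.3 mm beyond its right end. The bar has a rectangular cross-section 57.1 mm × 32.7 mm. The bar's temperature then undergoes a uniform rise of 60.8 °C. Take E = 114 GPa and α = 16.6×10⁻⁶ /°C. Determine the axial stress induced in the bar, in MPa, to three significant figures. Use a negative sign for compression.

-42.4 MPa

Free thermal expansion αLΔT = 16.6e-6 · 14600 · 60.8 = 14.74 mm.
The walls engage after the gap closes; constrained expansion = 14.74 − 9.3 = 5.435 mm.
The walls impose strain ε = −(5.435)/14600 = -3.7229e-04; σ = Eε = 114000 · -3.7229e-04 = -42.44 MPa.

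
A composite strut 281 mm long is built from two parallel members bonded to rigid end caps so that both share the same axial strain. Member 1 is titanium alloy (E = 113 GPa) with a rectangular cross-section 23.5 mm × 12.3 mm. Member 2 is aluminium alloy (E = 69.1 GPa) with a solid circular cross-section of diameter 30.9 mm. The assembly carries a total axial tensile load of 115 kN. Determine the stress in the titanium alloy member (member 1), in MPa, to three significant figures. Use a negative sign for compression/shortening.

A_1 = 289.1 mm².
A_2 = 749.9 mm².
Equal strain + equilibrium ⇒ each member carries load in proportion to AE: A₁E₁ = 32660000 N, A₂E₂ = 51820000 N, ΣAE = 84480000 N.
σ₁ = P·E₁/ΣAE = 115000·113000/84480000 = 153.8 MPa.

154 MPa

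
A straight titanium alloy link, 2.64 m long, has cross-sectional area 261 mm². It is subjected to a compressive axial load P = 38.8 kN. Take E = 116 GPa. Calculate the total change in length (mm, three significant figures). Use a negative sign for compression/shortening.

-3.38 mm

δ_mech = NL/(AE) = -38800·2640/(261·116000) = -3.383 mm.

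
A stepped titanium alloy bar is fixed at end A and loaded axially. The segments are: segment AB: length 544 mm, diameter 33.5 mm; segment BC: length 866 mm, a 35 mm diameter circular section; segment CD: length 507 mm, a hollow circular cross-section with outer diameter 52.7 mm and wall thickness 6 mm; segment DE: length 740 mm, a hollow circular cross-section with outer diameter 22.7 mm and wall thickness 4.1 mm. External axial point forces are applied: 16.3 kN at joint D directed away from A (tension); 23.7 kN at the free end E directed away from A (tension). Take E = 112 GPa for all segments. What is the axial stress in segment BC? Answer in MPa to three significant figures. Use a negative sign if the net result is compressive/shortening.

Internal axial forces (sectioning from the free end, tension +): N_DE = 23.7 kN, N_CD = 40 kN, N_BC = 40 kN, N_AB = 40 kN.
A_BC = 962.1 mm².
σ_BC = N_BC/A_BC = 40000/962.1 = 41.58 MPa.

41.6 MPa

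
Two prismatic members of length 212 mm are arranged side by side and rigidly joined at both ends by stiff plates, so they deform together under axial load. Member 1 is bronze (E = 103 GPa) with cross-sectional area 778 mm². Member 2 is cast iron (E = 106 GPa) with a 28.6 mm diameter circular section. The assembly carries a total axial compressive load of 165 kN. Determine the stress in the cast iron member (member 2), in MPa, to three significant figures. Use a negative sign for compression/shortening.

A_2 = 642.4 mm².
Equal strain + equilibrium ⇒ each member carries load in proportion to AE: A₁E₁ = 80130000 N, A₂E₂ = 68100000 N, ΣAE = 148200000 N.
σ₂ = P·E₂/ΣAE = -165000·106000/148200000 = -118 MPa.

-118 MPa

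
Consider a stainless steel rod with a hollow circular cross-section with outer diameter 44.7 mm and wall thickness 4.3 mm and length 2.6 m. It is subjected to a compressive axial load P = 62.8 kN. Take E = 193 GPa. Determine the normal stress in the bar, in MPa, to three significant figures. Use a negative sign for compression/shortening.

-115 MPa

A = 545.8 mm².
σ = N/A = -62800/545.8 = -115.1 MPa.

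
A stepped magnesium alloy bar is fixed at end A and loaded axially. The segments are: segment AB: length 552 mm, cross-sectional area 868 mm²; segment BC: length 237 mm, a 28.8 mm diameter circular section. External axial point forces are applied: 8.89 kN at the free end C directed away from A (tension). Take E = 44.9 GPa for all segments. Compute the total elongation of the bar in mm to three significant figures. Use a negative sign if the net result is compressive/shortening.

Internal axial forces (sectioning from the free end, tension +): N_BC = 8.89 kN, N_AB = 8.89 kN.
A_BC = 651.4 mm².
δ_AB = 8890·552/(868·44900) = 0.1259 mm
δ_BC = 8890·237/(651.4·44900) = 0.07203 mm
δ = Σδ_i = 0.1979 mm.

0.198 mm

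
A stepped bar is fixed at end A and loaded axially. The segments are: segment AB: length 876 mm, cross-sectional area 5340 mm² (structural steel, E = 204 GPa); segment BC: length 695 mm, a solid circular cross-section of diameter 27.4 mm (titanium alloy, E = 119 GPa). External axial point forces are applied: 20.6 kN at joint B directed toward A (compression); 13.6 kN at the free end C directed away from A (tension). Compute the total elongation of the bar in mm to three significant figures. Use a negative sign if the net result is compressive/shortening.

0.129 mm

Internal axial forces (sectioning from the free end, tension +): N_BC = 13.6 kN, N_AB = -7 kN.
A_BC = 589.6 mm².
δ_AB = -7000·876/(5340·204000) = -0.005629 mm
δ_BC = 13600·695/(589.6·119000) = 0.1347 mm
δ = Σδ_i = 0.1291 mm.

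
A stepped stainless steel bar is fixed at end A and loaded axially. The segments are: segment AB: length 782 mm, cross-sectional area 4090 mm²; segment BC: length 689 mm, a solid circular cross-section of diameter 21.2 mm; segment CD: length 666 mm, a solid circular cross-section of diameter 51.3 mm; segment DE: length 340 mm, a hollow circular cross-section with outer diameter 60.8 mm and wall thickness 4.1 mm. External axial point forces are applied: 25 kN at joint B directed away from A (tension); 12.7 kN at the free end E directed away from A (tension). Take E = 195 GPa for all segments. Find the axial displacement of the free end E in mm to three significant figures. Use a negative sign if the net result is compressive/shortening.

Internal axial forces (sectioning from the free end, tension +): N_DE = 12.7 kN, N_CD = 12.7 kN, N_BC = 12.7 kN, N_AB = 37.7 kN.
A_BC = 353 mm².
A_CD = 2067 mm².
A_DE = 730.3 mm².
δ_AB = 37700·782/(4090·195000) = 0.03696 mm
δ_BC = 12700·689/(353·195000) = 0.1271 mm
δ_CD = 12700·666/(2067·195000) = 0.02099 mm
δ_DE = 12700·340/(730.3·195000) = 0.03032 mm
δ = Σδ_i = 0.2154 mm.

0.215 mm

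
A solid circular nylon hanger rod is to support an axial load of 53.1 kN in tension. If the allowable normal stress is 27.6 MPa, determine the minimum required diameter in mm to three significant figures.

Required area A ≥ P/σ_allow = 53100/27.6 = 1924 mm².
For a solid circular section, d ≥ √(4A/π) = 49.49 mm.

49.5 mm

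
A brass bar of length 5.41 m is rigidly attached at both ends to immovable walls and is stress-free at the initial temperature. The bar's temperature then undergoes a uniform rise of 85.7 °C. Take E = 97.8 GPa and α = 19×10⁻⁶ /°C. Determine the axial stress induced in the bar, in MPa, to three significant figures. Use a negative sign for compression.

-159 MPa

Free thermal expansion αLΔT = 19e-6 · 5410 · 85.7 = 8.809 mm.
The walls impose strain ε = −(8.809)/5410 = -1.6283e-03; σ = Eε = 97800 · -1.6283e-03 = -159.2 MPa.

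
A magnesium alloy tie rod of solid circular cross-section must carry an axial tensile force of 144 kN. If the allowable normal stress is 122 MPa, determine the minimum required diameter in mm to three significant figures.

38.8 mm

Required area A ≥ P/σ_allow = 144000/122 = 1180 mm².
For a solid circular section, d ≥ √(4A/π) = 38.77 mm.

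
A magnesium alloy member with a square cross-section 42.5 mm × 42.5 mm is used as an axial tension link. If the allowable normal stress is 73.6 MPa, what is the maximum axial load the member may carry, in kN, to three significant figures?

A = 1806 mm².
P_max = σ_allow · A = 73.6 · 1806 = 132900 N = 132.9 kN.

133 kN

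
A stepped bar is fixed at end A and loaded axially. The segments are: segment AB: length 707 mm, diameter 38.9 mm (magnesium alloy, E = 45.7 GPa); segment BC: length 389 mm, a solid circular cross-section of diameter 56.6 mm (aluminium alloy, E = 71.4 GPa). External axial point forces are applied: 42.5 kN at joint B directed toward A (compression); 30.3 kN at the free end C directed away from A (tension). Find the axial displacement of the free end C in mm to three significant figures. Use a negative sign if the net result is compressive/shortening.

Internal axial forces (sectioning from the free end, tension +): N_BC = 30.3 kN, N_AB = -12.2 kN.
A_AB = 1188 mm².
A_BC = 2516 mm².
δ_AB = -12200·707/(1188·45700) = -0.1588 mm
δ_BC = 30300·389/(2516·71400) = 0.06561 mm
δ = Σδ_i = -0.0932 mm.

-0.0932 mm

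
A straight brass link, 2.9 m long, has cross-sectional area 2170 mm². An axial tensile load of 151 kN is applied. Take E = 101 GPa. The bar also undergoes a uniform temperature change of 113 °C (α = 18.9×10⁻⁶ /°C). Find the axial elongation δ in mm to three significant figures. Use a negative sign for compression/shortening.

δ_mech = NL/(AE) = 151000·2900/(2170·101000) = 1.998 mm.
δ_thermal = αLΔT = 18.9e-6·2900·113 = 6.194 mm.
δ = δ_mech + δ_thermal = 8.192 mm.

8.19 mm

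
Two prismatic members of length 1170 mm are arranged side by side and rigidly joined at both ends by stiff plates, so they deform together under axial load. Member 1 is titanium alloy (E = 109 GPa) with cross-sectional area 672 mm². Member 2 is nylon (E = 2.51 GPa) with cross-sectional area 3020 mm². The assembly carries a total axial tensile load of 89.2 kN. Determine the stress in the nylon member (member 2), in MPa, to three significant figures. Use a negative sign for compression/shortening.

Equal strain + equilibrium ⇒ each member carries load in proportion to AE: A₁E₁ = 73250000 N, A₂E₂ = 7580000 N, ΣAE = 80830000 N.
σ₂ = P·E₂/ΣAE = 89200·2510/80830000 = 2.77 MPa.

2.77 MPa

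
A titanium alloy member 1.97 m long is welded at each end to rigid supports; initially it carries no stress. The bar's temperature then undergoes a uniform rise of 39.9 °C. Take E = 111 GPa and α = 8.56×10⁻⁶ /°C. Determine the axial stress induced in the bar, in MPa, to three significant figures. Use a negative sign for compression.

Free thermal expansion αLΔT = 8.56e-6 · 1970 · 39.9 = 0.6728 mm.
The walls impose strain ε = −(0.6728)/1970 = -3.4154e-04; σ = Eε = 111000 · -3.4154e-04 = -37.91 MPa.

-37.9 MPa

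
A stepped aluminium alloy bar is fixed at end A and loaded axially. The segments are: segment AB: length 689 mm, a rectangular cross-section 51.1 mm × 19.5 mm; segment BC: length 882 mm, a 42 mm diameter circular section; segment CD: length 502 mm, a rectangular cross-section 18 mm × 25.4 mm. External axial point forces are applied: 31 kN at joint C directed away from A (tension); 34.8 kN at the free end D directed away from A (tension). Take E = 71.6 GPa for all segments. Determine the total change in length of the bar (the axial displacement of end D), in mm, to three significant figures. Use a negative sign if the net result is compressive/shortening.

Internal axial forces (sectioning from the free end, tension +): N_CD = 34.8 kN, N_BC = 65.8 kN, N_AB = 65.8 kN.
A_AB = 996.5 mm².
A_BC = 1385 mm².
A_CD = 457.2 mm².
δ_AB = 65800·689/(996.5·71600) = 0.6354 mm
δ_BC = 65800·882/(1385·71600) = 0.5851 mm
δ_CD = 34800·502/(457.2·71600) = 0.5337 mm
δ = Σδ_i = 1.754 mm.

1.75 mm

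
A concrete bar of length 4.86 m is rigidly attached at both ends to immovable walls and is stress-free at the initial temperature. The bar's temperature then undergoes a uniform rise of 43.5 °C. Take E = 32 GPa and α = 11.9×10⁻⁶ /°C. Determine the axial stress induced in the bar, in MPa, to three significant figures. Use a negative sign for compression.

Free thermal expansion αLΔT = 11.9e-6 · 4860 · 43.5 = 2.516 mm.
The walls impose strain ε = −(2.516)/4860 = -5.1765e-04; σ = Eε = 32000 · -5.1765e-04 = -16.56 MPa.

-16.6 MPa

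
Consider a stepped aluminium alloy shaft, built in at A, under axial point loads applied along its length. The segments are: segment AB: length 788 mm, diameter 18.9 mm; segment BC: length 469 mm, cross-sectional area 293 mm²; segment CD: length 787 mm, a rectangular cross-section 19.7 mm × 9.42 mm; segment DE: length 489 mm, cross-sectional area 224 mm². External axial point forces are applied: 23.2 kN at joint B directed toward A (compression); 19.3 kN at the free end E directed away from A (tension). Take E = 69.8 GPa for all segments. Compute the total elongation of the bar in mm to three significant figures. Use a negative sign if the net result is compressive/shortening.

Internal axial forces (sectioning from the free end, tension +): N_DE = 19.3 kN, N_CD = 19.3 kN, N_BC = 19.3 kN, N_AB = -3.9 kN.
A_AB = 280.6 mm².
A_CD = 185.6 mm².
δ_AB = -3900·788/(280.6·69800) = -0.1569 mm
δ_BC = 19300·469/(293·69800) = 0.4426 mm
δ_CD = 19300·787/(185.6·69800) = 1.173 mm
δ_DE = 19300·489/(224·69800) = 0.6036 mm
δ = Σδ_i = 2.062 mm.

2.06 mm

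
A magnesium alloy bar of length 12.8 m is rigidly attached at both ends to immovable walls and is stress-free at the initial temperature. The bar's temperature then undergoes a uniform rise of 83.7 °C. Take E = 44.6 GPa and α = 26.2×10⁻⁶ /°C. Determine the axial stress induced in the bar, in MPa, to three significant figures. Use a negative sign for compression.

Free thermal expansion αLΔT = 26.2e-6 · 12800 · 83.7 = 28.07 mm.
The walls impose strain ε = −(28.07)/12800 = -2.1929e-03; σ = Eε = 44600 · -2.1929e-03 = -97.81 MPa.

-97.8 MPa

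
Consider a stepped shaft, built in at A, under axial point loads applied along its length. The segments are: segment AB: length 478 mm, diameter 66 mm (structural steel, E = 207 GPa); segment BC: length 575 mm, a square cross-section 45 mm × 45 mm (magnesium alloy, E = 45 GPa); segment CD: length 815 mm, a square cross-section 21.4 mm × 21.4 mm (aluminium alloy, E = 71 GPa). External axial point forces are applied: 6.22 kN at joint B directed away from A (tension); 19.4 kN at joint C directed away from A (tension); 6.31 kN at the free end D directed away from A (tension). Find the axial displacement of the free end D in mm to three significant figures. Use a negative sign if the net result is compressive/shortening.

Internal axial forces (sectioning from the free end, tension +): N_CD = 6.31 kN, N_BC = 25.71 kN, N_AB = 31.93 kN.
A_AB = 3421 mm².
A_BC = 2025 mm².
A_CD = 458 mm².
δ_AB = 31930·478/(3421·207000) = 0.02155 mm
δ_BC = 25710·575/(2025·45000) = 0.1622 mm
δ_CD = 6310·815/(458·71000) = 0.1582 mm
δ = Σδ_i = 0.3419 mm.

0.342 mm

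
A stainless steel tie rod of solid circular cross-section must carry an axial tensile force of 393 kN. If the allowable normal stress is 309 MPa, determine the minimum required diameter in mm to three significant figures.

40.2 mm

Required area A ≥ P/σ_allow = 393000/309 = 1272 mm².
For a solid circular section, d ≥ √(4A/π) = 40.24 mm.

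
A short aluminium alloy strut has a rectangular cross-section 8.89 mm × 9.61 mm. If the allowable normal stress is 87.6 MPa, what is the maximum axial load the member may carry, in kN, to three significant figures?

7.48 kN

A = 85.43 mm².
P_max = σ_allow · A = 87.6 · 85.43 = 7484 N = 7.484 kN.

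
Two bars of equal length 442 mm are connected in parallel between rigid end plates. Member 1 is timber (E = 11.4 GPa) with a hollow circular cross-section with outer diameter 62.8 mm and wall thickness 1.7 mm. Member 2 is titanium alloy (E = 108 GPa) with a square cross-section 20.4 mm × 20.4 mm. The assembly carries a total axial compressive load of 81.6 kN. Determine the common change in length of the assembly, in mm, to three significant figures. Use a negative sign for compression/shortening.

-0.741 mm

A_1 = 326.3 mm².
A_2 = 416.2 mm².
Equal strain + equilibrium ⇒ each member carries load in proportion to AE: A₁E₁ = 3720000 N, A₂E₂ = 44950000 N, ΣAE = 48670000 N.
δ = PL/ΣAE = -81600·442/48670000 = -0.7411 mm.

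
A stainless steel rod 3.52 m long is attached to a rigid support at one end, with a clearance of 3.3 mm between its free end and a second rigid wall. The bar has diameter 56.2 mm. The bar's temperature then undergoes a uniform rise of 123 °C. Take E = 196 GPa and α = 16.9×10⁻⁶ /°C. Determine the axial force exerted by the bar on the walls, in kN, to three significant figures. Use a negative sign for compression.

Free thermal expansion αLΔT = 16.9e-6 · 3520 · 123 = 7.317 mm.
The walls engage after the gap closes; constrained expansion = 7.317 − 3.3 = 4.017 mm.
The walls impose strain ε = −(4.017)/3520 = -1.1412e-03; σ = Eε = 196000 · -1.1412e-03 = -223.7 MPa.
Wall reaction R = σ·A = -223.7·2481 = -554900 N = -554.9 kN.

-555 kN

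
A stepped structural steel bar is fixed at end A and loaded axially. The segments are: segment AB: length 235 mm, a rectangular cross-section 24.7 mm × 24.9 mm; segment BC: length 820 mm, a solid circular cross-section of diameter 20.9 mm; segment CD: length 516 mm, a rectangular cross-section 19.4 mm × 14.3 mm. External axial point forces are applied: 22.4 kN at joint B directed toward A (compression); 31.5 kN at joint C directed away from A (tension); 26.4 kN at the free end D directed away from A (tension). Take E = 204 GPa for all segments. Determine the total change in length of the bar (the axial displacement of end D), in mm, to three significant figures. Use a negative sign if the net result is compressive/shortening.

Internal axial forces (sectioning from the free end, tension +): N_CD = 26.4 kN, N_BC = 57.9 kN, N_AB = 35.5 kN.
A_AB = 615 mm².
A_BC = 343.1 mm².
A_CD = 277.4 mm².
δ_AB = 35500·235/(615·204000) = 0.06649 mm
δ_BC = 57900·820/(343.1·204000) = 0.6784 mm
δ_CD = 26400·516/(277.4·204000) = 0.2407 mm
δ = Σδ_i = 0.9856 mm.

0.986 mm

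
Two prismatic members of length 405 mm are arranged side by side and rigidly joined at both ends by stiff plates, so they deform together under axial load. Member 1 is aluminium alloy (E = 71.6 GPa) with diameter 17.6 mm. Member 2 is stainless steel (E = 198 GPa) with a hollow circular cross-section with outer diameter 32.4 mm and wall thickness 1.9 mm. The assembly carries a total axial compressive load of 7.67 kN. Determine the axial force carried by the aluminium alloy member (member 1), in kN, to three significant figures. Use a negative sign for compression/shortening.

A_1 = 243.3 mm².
A_2 = 182.1 mm².
Equal strain + equilibrium ⇒ each member carries load in proportion to AE: A₁E₁ = 17420000 N, A₂E₂ = 36050000 N, ΣAE = 53470000 N.
F₁ = P·A₁E₁/ΣAE = -7670·17420000/53470000 = -2499 N.

-2.50 kN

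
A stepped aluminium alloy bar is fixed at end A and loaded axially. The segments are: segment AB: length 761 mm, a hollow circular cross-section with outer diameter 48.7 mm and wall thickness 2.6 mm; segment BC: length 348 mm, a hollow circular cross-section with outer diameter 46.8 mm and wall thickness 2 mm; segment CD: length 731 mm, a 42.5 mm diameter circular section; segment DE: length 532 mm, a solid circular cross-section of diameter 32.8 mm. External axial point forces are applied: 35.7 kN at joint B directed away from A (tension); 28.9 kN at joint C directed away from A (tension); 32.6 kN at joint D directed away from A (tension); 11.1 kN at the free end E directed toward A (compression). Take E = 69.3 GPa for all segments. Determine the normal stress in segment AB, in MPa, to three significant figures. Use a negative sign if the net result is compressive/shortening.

Internal axial forces (sectioning from the free end, tension +): N_DE = -11.1 kN, N_CD = 21.5 kN, N_BC = 50.4 kN, N_AB = 86.1 kN.
A_AB = 376.6 mm².
σ_AB = N_AB/A_AB = 86100/376.6 = 228.7 MPa.

229 MPa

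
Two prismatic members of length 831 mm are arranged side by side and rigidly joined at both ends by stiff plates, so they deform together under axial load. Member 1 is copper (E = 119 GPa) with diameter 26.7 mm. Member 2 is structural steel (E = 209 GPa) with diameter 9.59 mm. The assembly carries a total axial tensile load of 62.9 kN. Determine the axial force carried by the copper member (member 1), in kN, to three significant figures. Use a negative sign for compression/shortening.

A_1 = 559.9 mm².
A_2 = 72.23 mm².
Equal strain + equilibrium ⇒ each member carries load in proportion to AE: A₁E₁ = 66630000 N, A₂E₂ = 15100000 N, ΣAE = 81720000 N.
F₁ = P·A₁E₁/ΣAE = 62900·66630000/81720000 = 51280 N.

51.3 kN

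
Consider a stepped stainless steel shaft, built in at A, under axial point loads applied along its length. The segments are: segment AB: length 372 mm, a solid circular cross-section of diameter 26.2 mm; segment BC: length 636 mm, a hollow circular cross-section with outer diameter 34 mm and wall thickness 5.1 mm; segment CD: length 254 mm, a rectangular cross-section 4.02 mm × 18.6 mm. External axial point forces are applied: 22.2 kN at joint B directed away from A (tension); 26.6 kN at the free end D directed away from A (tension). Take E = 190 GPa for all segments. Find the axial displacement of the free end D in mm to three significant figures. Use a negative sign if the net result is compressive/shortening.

Internal axial forces (sectioning from the free end, tension +): N_CD = 26.6 kN, N_BC = 26.6 kN, N_AB = 48.8 kN.
A_AB = 539.1 mm².
A_BC = 463 mm².
A_CD = 74.77 mm².
δ_AB = 48800·372/(539.1·190000) = 0.1772 mm
δ_BC = 26600·636/(463·190000) = 0.1923 mm
δ_CD = 26600·254/(74.77·190000) = 0.4756 mm
δ = Σδ_i = 0.8451 mm.

0.845 mm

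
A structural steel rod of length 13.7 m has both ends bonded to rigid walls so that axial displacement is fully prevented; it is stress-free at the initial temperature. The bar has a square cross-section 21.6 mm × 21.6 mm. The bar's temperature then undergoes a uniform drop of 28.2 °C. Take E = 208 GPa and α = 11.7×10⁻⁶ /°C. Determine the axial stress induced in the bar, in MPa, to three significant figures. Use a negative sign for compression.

Free thermal expansion αLΔT = 11.7e-6 · 13700 · -28.2 = -4.52 mm.
The walls impose strain ε = −(-4.52)/13700 = 3.2994e-04; σ = Eε = 208000 · 3.2994e-04 = 68.63 MPa.

68.6 MPa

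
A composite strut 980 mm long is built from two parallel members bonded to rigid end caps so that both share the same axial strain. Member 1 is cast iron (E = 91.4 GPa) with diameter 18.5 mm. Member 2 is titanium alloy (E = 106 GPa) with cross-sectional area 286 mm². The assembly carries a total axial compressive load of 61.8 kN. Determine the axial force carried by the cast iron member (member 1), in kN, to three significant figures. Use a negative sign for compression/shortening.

-27.7 kN

A_1 = 268.8 mm².
Equal strain + equilibrium ⇒ each member carries load in proportion to AE: A₁E₁ = 24570000 N, A₂E₂ = 30320000 N, ΣAE = 54880000 N.
F₁ = P·A₁E₁/ΣAE = -61800·24570000/54880000 = -27660 N.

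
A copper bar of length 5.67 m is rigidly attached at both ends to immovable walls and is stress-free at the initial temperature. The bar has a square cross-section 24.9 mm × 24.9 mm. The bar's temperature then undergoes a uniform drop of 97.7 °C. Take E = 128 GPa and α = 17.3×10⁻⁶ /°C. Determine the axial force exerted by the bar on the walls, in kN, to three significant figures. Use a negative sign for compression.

Free thermal expansion αLΔT = 17.3e-6 · 5670 · -97.7 = -9.583 mm.
The walls impose strain ε = −(-9.583)/5670 = 1.6902e-03; σ = Eε = 128000 · 1.6902e-03 = 216.3 MPa.
Wall reaction R = σ·A = 216.3·620 = 134100 N = 134.1 kN.

134 kN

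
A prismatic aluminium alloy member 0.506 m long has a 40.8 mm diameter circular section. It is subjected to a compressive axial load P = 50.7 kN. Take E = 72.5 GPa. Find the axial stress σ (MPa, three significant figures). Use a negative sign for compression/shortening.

A = 1307 mm².
σ = N/A = -50700/1307 = -38.78 MPa.

-38.8 MPa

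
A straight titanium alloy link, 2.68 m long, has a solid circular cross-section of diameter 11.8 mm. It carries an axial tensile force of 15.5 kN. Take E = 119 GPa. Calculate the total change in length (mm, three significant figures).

A = 109.4 mm².
δ_mech = NL/(AE) = 15500·2680/(109.4·119000) = 3.192 mm.

3.19 mm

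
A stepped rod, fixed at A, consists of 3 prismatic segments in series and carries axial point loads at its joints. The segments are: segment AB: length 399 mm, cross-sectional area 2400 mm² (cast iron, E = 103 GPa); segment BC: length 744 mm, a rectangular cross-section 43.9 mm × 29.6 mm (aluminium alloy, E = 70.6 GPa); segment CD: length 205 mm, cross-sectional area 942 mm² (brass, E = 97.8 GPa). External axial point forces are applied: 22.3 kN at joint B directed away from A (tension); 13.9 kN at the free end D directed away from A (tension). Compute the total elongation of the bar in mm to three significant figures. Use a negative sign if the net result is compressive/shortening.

0.202 mm

Internal axial forces (sectioning from the free end, tension +): N_CD = 13.9 kN, N_BC = 13.9 kN, N_AB = 36.2 kN.
A_BC = 1299 mm².
δ_AB = 36200·399/(2400·103000) = 0.05843 mm
δ_BC = 13900·744/(1299·70600) = 0.1127 mm
δ_CD = 13900·205/(942·97800) = 0.03093 mm
δ = Σδ_i = 0.2021 mm.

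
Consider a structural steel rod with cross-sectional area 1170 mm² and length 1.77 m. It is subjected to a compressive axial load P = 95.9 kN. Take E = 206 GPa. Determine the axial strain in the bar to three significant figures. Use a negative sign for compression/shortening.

σ = N/A = -81.97 MPa; ε = σ/E = -81.97/206000 = -3.979e-04.

-3.98e-04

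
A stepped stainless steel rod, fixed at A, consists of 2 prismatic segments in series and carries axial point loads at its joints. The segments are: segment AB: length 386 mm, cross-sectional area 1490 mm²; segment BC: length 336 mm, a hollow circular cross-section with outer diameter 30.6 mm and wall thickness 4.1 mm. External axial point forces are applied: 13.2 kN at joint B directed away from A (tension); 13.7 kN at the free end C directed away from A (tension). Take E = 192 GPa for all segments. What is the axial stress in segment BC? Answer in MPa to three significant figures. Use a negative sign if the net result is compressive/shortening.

Internal axial forces (sectioning from the free end, tension +): N_BC = 13.7 kN, N_AB = 26.9 kN.
A_BC = 341.3 mm².
σ_BC = N_BC/A_BC = 13700/341.3 = 40.14 MPa.

40.1 MPa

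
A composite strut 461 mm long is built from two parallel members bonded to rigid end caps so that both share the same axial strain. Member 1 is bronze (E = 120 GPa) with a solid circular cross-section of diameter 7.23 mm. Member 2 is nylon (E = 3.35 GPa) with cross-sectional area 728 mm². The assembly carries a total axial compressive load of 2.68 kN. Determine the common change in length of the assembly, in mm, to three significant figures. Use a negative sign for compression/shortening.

A_1 = 41.06 mm².
Equal strain + equilibrium ⇒ each member carries load in proportion to AE: A₁E₁ = 4927000 N, A₂E₂ = 2439000 N, ΣAE = 7365000 N.
δ = PL/ΣAE = -2680·461/7365000 = -0.1677 mm.

-0.168 mm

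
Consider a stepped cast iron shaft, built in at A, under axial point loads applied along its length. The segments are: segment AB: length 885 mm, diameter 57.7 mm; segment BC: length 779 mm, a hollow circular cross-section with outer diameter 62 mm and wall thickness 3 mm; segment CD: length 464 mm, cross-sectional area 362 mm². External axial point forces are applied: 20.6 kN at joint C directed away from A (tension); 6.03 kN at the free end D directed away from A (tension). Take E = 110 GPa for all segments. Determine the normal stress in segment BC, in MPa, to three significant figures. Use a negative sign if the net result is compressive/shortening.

Internal axial forces (sectioning from the free end, tension +): N_CD = 6.03 kN, N_BC = 26.63 kN, N_AB = 26.63 kN.
A_BC = 556.1 mm².
σ_BC = N_BC/A_BC = 26630/556.1 = 47.89 MPa.

47.9 MPa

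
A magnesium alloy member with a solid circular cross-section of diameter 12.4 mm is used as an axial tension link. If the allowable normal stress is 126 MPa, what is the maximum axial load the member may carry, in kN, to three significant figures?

15.2 kN

A = 120.8 mm².
P_max = σ_allow · A = 126 · 120.8 = 15220 N = 15.22 kN.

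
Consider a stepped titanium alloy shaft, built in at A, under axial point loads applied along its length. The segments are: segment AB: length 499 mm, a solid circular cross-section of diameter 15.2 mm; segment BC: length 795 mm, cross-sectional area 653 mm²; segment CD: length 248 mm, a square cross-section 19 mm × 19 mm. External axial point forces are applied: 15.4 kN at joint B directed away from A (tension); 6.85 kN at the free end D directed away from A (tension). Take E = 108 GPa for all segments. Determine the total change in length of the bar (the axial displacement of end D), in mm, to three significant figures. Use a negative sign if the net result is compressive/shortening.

Internal axial forces (sectioning from the free end, tension +): N_CD = 6.85 kN, N_BC = 6.85 kN, N_AB = 22.25 kN.
A_AB = 181.5 mm².
A_CD = 361 mm².
δ_AB = 22250·499/(181.5·108000) = 0.5665 mm
δ_BC = 6850·795/(653·108000) = 0.07722 mm
δ_CD = 6850·248/(361·108000) = 0.04357 mm
δ = Σδ_i = 0.6873 mm.

0.687 mm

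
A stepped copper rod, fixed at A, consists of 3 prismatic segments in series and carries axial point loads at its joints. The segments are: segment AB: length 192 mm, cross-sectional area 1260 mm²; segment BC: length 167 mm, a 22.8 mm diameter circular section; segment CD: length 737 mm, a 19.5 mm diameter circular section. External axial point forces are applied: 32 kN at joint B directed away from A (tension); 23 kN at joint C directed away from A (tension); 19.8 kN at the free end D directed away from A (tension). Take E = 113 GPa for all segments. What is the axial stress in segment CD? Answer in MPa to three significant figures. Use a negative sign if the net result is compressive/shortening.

66.3 MPa

Internal axial forces (sectioning from the free end, tension +): N_CD = 19.8 kN, N_BC = 42.8 kN, N_AB = 74.8 kN.
A_CD = 298.6 mm².
σ_CD = N_CD/A_CD = 19800/298.6 = 66.3 MPa.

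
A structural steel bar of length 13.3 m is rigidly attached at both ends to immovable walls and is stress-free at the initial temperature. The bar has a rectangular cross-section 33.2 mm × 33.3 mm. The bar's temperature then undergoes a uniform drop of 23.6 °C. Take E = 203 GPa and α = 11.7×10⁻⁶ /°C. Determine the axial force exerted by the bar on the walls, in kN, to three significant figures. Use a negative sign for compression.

62.0 kN

Free thermal expansion αLΔT = 11.7e-6 · 13300 · -23.6 = -3.672 mm.
The walls impose strain ε = −(-3.672)/13300 = 2.7612e-04; σ = Eε = 203000 · 2.7612e-04 = 56.05 MPa.
Wall reaction R = σ·A = 56.05·1106 = 61970 N = 61.97 kN.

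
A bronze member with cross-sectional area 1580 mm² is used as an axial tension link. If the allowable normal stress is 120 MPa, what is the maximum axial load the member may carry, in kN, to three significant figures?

P_max = σ_allow · A = 120 · 1580 = 189600 N = 189.6 kN.

190 kN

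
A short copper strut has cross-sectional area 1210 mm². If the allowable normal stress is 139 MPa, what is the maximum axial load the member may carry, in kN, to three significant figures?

168 kN

P_max = σ_allow · A = 139 · 1210 = 168200 N = 168.2 kN.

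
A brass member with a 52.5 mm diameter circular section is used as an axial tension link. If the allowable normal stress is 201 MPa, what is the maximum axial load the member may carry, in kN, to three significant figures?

A = 2165 mm².
P_max = σ_allow · A = 201 · 2165 = 435100 N = 435.1 kN.

435 kN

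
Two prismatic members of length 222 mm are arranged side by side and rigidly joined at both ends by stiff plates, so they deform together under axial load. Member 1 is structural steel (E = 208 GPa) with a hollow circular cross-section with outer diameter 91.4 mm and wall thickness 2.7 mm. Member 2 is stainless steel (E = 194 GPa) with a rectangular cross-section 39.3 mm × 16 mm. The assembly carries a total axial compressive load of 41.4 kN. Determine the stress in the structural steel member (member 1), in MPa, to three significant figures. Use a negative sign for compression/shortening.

-30.9 MPa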